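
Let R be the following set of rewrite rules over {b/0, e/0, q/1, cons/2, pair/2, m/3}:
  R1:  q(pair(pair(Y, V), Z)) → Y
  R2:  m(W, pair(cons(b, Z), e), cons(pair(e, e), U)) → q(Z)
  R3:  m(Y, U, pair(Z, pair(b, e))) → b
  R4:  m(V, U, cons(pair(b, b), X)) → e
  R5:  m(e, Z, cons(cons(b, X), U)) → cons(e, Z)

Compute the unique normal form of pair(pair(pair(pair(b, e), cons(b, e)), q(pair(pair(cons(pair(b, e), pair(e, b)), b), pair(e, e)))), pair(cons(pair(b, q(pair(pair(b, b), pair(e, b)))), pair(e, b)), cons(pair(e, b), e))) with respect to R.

pair(pair(pair(pair(b, e), cons(b, e)), cons(pair(b, e), pair(e, b))), pair(cons(pair(b, b), pair(e, b)), cons(pair(e, b), e)))

1. pair(pair(pair(pair(b, e), cons(b, e)), q(pair(pair(cons(pair(b, e), pair(e, b)), b), pair(e, e)))), pair(cons(pair(b, q(pair(pair(b, b), pair(e, b)))), pair(e, b)), cons(pair(e, b), e)))  →  pair(pair(pair(pair(b, e), cons(b, e)), cons(pair(b, e), pair(e, b))), pair(cons(pair(b, q(pair(pair(b, b), pair(e, b)))), pair(e, b)), cons(pair(e, b), e)))   [R1 at 1.2]
2. pair(pair(pair(pair(b, e), cons(b, e)), cons(pair(b, e), pair(e, b))), pair(cons(pair(b, q(pair(pair(b, b), pair(e, b)))), pair(e, b)), cons(pair(e, b), e)))  →  pair(pair(pair(pair(b, e), cons(b, e)), cons(pair(b, e), pair(e, b))), pair(cons(pair(b, b), pair(e, b)), cons(pair(e, b), e)))   [R1 at 2.1.1.2]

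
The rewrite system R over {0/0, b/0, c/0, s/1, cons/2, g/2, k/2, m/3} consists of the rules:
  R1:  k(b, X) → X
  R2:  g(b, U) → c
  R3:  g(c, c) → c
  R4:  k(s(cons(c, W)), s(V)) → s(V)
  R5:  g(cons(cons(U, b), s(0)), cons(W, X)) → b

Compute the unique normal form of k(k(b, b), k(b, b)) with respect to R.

1. k(k(b, b), k(b, b))  →  k(b, k(b, b))   [R1 at 1]
2. k(b, k(b, b))  →  k(b, b)   [R1 at ε]
3. k(b, b)  →  b   [R1 at ε]

b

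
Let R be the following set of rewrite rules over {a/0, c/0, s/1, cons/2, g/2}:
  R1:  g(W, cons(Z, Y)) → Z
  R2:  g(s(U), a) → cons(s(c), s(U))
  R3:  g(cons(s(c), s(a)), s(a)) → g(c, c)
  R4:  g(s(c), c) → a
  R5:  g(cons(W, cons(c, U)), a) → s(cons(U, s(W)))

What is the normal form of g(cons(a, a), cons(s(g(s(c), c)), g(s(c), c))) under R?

1. g(cons(a, a), cons(s(g(s(c), c)), g(s(c), c)))  →  s(g(s(c), c))   [R1 at ε]
2. s(g(s(c), c))  →  s(a)   [R4 at 1]

s(a)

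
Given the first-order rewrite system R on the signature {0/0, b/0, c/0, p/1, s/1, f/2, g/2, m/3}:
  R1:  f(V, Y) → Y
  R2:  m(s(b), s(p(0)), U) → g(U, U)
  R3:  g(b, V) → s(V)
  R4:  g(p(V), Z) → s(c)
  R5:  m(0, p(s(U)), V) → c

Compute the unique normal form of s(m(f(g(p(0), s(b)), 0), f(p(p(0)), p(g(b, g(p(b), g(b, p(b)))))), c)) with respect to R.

s(c)

1. s(m(f(g(p(0), s(b)), 0), f(p(p(0)), p(g(b, g(p(b), g(b, p(b)))))), c))  →  s(m(0, f(p(p(0)), p(g(b, g(p(b), g(b, p(b)))))), c))   [R1 at 1.1]
2. s(m(0, f(p(p(0)), p(g(b, g(p(b), g(b, p(b)))))), c))  →  s(m(0, p(g(b, g(p(b), g(b, p(b))))), c))   [R1 at 1.2]
3. s(m(0, p(g(b, g(p(b), g(b, p(b))))), c))  →  s(m(0, p(s(g(p(b), g(b, p(b))))), c))   [R3 at 1.2.1]
4. s(m(0, p(s(g(p(b), g(b, p(b))))), c))  →  s(c)   [R5 at 1]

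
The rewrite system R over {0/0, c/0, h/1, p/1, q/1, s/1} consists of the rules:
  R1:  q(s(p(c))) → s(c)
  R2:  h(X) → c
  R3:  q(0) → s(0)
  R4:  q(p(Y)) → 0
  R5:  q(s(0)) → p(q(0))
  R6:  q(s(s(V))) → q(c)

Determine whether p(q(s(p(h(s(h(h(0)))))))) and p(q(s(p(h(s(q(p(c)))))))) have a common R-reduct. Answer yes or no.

Reduce t₁ = p(q(s(p(h(s(h(h(0)))))))):
1. p(q(s(p(h(s(h(h(0))))))))  →  p(q(s(p(c))))   [R2 at 1.1.1.1]
2. p(q(s(p(c))))  →  p(s(c))   [R1 at 1]

Reduce t₂ = p(q(s(p(h(s(q(p(c)))))))):
1. p(q(s(p(h(s(q(p(c))))))))  →  p(q(s(p(c))))   [R2 at 1.1.1.1]
2. p(q(s(p(c))))  →  p(s(c))   [R1 at 1]

yes — NF(t₁) = p(s(c)), NF(t₂) = p(s(c))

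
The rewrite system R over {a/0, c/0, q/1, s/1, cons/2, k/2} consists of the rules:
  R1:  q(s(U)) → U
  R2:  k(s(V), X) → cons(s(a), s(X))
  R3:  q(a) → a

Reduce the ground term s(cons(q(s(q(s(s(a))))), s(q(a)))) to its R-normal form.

1. s(cons(q(s(q(s(s(a))))), s(q(a))))  →  s(cons(q(s(s(a))), s(q(a))))   [R1 at 1.1]
2. s(cons(q(s(s(a))), s(q(a))))  →  s(cons(s(a), s(q(a))))   [R1 at 1.1]
3. s(cons(s(a), s(q(a))))  →  s(cons(s(a), s(a)))   [R3 at 1.2.1]

s(cons(s(a), s(a)))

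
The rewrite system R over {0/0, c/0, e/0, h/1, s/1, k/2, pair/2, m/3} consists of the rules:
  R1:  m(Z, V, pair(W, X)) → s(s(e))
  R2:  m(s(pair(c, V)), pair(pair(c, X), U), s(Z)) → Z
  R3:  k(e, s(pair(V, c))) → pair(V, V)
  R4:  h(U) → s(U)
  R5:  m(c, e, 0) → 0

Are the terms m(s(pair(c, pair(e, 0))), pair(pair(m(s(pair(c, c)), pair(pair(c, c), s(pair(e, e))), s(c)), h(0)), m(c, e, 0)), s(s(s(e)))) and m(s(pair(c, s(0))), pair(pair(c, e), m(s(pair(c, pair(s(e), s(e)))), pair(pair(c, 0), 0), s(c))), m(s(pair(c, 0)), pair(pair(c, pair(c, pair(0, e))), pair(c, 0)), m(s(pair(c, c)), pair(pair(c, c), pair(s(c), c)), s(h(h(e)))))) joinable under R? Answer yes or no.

Reduce t₁ = m(s(pair(c, pair(e, 0))), pair(pair(m(s(pair(c, c)), pair(pair(c, c), s(pair(e, e))), s(c)), h(0)), m(c, e, 0)), s(s(s(e)))):
1. m(s(pair(c, pair(e, 0))), pair(pair(m(s(pair(c, c)), pair(pair(c, c), s(pair(e, e))), s(c)), h(0)), m(c, e, 0)), s(s(s(e))))  →  m(s(pair(c, pair(e, 0))), pair(pair(c, h(0)), m(c, e, 0)), s(s(s(e))))   [R2 at 2.1.1]
2. m(s(pair(c, pair(e, 0))), pair(pair(c, h(0)), m(c, e, 0)), s(s(s(e))))  →  s(s(e))   [R2 at ε]

Reduce t₂ = m(s(pair(c, s(0))), pair(pair(c, e), m(s(pair(c, pair(s(e), s(e)))), pair(pair(c, 0), 0), s(c))), m(s(pair(c, 0)), pair(pair(c, pair(c, pair(0, e))), pair(c, 0)), m(s(pair(c, c)), pair(pair(c, c), pair(s(c), c)), s(h(h(e)))))):
1. m(s(pair(c, s(0))), pair(pair(c, e), m(s(pair(c, pair(s(e), s(e)))), pair(pair(c, 0), 0), s(c))), m(s(pair(c, 0)), pair(pair(c, pair(c, pair(0, e))), pair(c, 0)), m(s(pair(c, c)), pair(pair(c, c), pair(s(c), c)), s(h(h(e))))))  →  m(s(pair(c, s(0))), pair(pair(c, e), c), m(s(pair(c, 0)), pair(pair(c, pair(c, pair(0, e))), pair(c, 0)), m(s(pair(c, c)), pair(pair(c, c), pair(s(c), c)), s(h(h(e))))))   [R2 at 2.2]
2. m(s(pair(c, s(0))), pair(pair(c, e), c), m(s(pair(c, 0)), pair(pair(c, pair(c, pair(0, e))), pair(c, 0)), m(s(pair(c, c)), pair(pair(c, c), pair(s(c), c)), s(h(h(e))))))  →  m(s(pair(c, s(0))), pair(pair(c, e), c), m(s(pair(c, 0)), pair(pair(c, pair(c, pair(0, e))), pair(c, 0)), h(h(e))))   [R2 at 3.3]
3. m(s(pair(c, s(0))), pair(pair(c, e), c), m(s(pair(c, 0)), pair(pair(c, pair(c, pair(0, e))), pair(c, 0)), h(h(e))))  →  m(s(pair(c, s(0))), pair(pair(c, e), c), m(s(pair(c, 0)), pair(pair(c, pair(c, pair(0, e))), pair(c, 0)), s(h(e))))   [R4 at 3.3]
4. m(s(pair(c, s(0))), pair(pair(c, e), c), m(s(pair(c, 0)), pair(pair(c, pair(c, pair(0, e))), pair(c, 0)), s(h(e))))  →  m(s(pair(c, s(0))), pair(pair(c, e), c), h(e))   [R2 at 3]
5. m(s(pair(c, s(0))), pair(pair(c, e), c), h(e))  →  m(s(pair(c, s(0))), pair(pair(c, e), c), s(e))   [R4 at 3]
6. m(s(pair(c, s(0))), pair(pair(c, e), c), s(e))  →  e   [R2 at ε]

no — NF(t₁) = s(s(e)), NF(t₂) = e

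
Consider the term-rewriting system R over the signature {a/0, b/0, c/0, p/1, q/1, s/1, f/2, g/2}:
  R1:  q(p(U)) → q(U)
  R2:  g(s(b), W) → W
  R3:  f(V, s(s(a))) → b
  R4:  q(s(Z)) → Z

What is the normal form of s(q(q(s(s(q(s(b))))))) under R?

s(b)

1. s(q(q(s(s(q(s(b)))))))  →  s(q(s(q(s(b)))))   [R4 at 1.1]
2. s(q(s(q(s(b)))))  →  s(q(s(b)))   [R4 at 1]
3. s(q(s(b)))  →  s(b)   [R4 at 1]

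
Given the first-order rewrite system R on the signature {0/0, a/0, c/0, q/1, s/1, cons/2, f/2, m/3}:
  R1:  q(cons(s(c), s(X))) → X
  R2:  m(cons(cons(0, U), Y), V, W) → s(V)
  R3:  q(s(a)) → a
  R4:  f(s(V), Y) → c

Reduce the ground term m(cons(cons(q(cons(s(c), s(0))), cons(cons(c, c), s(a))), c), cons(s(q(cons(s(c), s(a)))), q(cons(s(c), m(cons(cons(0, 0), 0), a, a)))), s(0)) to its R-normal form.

1. m(cons(cons(q(cons(s(c), s(0))), cons(cons(c, c), s(a))), c), cons(s(q(cons(s(c), s(a)))), q(cons(s(c), m(cons(cons(0, 0), 0), a, a)))), s(0))  →  m(cons(cons(0, cons(cons(c, c), s(a))), c), cons(s(q(cons(s(c), s(a)))), q(cons(s(c), m(cons(cons(0, 0), 0), a, a)))), s(0))   [R1 at 1.1.1]
2. m(cons(cons(0, cons(cons(c, c), s(a))), c), cons(s(q(cons(s(c), s(a)))), q(cons(s(c), m(cons(cons(0, 0), 0), a, a)))), s(0))  →  s(cons(s(q(cons(s(c), s(a)))), q(cons(s(c), m(cons(cons(0, 0), 0), a, a)))))   [R2 at ε]
3. s(cons(s(q(cons(s(c), s(a)))), q(cons(s(c), m(cons(cons(0, 0), 0), a, a)))))  →  s(cons(s(a), q(cons(s(c), m(cons(cons(0, 0), 0), a, a)))))   [R1 at 1.1.1]
4. s(cons(s(a), q(cons(s(c), m(cons(cons(0, 0), 0), a, a)))))  →  s(cons(s(a), q(cons(s(c), s(a)))))   [R2 at 1.2.1.2]
5. s(cons(s(a), q(cons(s(c), s(a)))))  →  s(cons(s(a), a))   [R1 at 1.2]

s(cons(s(a), a))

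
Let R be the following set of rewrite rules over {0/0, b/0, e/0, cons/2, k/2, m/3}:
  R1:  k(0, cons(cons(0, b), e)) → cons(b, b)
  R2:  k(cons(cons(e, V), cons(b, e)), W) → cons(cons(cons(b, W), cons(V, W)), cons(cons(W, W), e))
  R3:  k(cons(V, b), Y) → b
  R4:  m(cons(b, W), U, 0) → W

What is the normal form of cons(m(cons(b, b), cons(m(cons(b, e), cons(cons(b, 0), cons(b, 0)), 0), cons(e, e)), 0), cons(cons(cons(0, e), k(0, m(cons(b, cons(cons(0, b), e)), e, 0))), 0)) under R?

cons(b, cons(cons(cons(0, e), cons(b, b)), 0))

1. cons(m(cons(b, b), cons(m(cons(b, e), cons(cons(b, 0), cons(b, 0)), 0), cons(e, e)), 0), cons(cons(cons(0, e), k(0, m(cons(b, cons(cons(0, b), e)), e, 0))), 0))  →  cons(b, cons(cons(cons(0, e), k(0, m(cons(b, cons(cons(0, b), e)), e, 0))), 0))   [R4 at 1]
2. cons(b, cons(cons(cons(0, e), k(0, m(cons(b, cons(cons(0, b), e)), e, 0))), 0))  →  cons(b, cons(cons(cons(0, e), k(0, cons(cons(0, b), e))), 0))   [R4 at 2.1.2.2]
3. cons(b, cons(cons(cons(0, e), k(0, cons(cons(0, b), e))), 0))  →  cons(b, cons(cons(cons(0, e), cons(b, b)), 0))   [R1 at 2.1.2]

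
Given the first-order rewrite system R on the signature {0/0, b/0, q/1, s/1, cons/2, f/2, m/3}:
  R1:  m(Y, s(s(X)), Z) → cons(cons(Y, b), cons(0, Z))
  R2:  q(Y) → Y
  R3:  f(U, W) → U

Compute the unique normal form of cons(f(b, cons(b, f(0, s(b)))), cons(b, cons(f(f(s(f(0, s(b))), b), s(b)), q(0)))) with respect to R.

1. cons(f(b, cons(b, f(0, s(b)))), cons(b, cons(f(f(s(f(0, s(b))), b), s(b)), q(0))))  →  cons(b, cons(b, cons(f(f(s(f(0, s(b))), b), s(b)), q(0))))   [R3 at 1]
2. cons(b, cons(b, cons(f(f(s(f(0, s(b))), b), s(b)), q(0))))  →  cons(b, cons(b, cons(f(s(f(0, s(b))), b), q(0))))   [R3 at 2.2.1]
3. cons(b, cons(b, cons(f(s(f(0, s(b))), b), q(0))))  →  cons(b, cons(b, cons(s(f(0, s(b))), q(0))))   [R3 at 2.2.1]
4. cons(b, cons(b, cons(s(f(0, s(b))), q(0))))  →  cons(b, cons(b, cons(s(0), q(0))))   [R3 at 2.2.1.1]
5. cons(b, cons(b, cons(s(0), q(0))))  →  cons(b, cons(b, cons(s(0), 0)))   [R2 at 2.2.2]

cons(b, cons(b, cons(s(0), 0)))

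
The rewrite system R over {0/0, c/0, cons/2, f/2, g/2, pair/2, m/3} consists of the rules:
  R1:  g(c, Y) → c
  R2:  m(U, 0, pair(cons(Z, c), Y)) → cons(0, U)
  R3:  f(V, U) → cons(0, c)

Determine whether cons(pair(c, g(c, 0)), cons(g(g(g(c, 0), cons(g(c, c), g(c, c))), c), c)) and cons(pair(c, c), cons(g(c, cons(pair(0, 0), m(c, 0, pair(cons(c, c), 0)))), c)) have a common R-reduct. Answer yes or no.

yes — NF(t₁) = cons(pair(c, c), cons(c, c)), NF(t₂) = cons(pair(c, c), cons(c, c))

Reduce t₁ = cons(pair(c, g(c, 0)), cons(g(g(g(c, 0), cons(g(c, c), g(c, c))), c), c)):
1. cons(pair(c, g(c, 0)), cons(g(g(g(c, 0), cons(g(c, c), g(c, c))), c), c))  →  cons(pair(c, c), cons(g(g(g(c, 0), cons(g(c, c), g(c, c))), c), c))   [R1 at 1.2]
2. cons(pair(c, c), cons(g(g(g(c, 0), cons(g(c, c), g(c, c))), c), c))  →  cons(pair(c, c), cons(g(g(c, cons(g(c, c), g(c, c))), c), c))   [R1 at 2.1.1.1]
3. cons(pair(c, c), cons(g(g(c, cons(g(c, c), g(c, c))), c), c))  →  cons(pair(c, c), cons(g(c, c), c))   [R1 at 2.1.1]
4. cons(pair(c, c), cons(g(c, c), c))  →  cons(pair(c, c), cons(c, c))   [R1 at 2.1]

Reduce t₂ = cons(pair(c, c), cons(g(c, cons(pair(0, 0), m(c, 0, pair(cons(c, c), 0)))), c)):
1. cons(pair(c, c), cons(g(c, cons(pair(0, 0), m(c, 0, pair(cons(c, c), 0)))), c))  →  cons(pair(c, c), cons(c, c))   [R1 at 2.1]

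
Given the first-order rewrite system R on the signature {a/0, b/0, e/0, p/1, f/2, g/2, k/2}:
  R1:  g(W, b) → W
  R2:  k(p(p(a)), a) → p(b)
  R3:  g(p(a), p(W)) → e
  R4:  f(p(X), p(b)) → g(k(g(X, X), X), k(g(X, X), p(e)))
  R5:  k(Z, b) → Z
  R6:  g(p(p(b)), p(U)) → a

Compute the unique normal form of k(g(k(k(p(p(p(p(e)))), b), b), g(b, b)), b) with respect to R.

1. k(g(k(k(p(p(p(p(e)))), b), b), g(b, b)), b)  →  g(k(k(p(p(p(p(e)))), b), b), g(b, b))   [R5 at ε]
2. g(k(k(p(p(p(p(e)))), b), b), g(b, b))  →  g(k(p(p(p(p(e)))), b), g(b, b))   [R5 at 1]
3. g(k(p(p(p(p(e)))), b), g(b, b))  →  g(p(p(p(p(e)))), g(b, b))   [R5 at 1]
4. g(p(p(p(p(e)))), g(b, b))  →  g(p(p(p(p(e)))), b)   [R1 at 2]
5. g(p(p(p(p(e)))), b)  →  p(p(p(p(e))))   [R1 at ε]

p(p(p(p(e))))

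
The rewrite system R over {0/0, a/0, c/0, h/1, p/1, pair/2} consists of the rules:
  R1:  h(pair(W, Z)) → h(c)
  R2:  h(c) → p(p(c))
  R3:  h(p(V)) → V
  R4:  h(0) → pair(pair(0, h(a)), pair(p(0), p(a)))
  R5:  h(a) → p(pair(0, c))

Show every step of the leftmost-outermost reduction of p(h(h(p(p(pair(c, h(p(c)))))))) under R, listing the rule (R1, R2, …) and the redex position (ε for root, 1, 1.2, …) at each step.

p(pair(c, c))

1. p(h(h(p(p(pair(c, h(p(c))))))))  →  p(h(p(pair(c, h(p(c))))))   [R3 at 1.1]
2. p(h(p(pair(c, h(p(c))))))  →  p(pair(c, h(p(c))))   [R3 at 1]
3. p(pair(c, h(p(c))))  →  p(pair(c, c))   [R3 at 1.2]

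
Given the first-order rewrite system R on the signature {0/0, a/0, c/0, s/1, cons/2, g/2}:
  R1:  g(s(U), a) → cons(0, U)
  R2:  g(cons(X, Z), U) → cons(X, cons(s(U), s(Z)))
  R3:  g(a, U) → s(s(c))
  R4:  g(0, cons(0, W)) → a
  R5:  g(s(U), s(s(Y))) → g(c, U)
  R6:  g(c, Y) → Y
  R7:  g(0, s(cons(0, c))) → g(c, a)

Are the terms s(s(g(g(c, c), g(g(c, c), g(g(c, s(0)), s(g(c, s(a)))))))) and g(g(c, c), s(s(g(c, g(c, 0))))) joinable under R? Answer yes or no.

Reduce t₁ = s(s(g(g(c, c), g(g(c, c), g(g(c, s(0)), s(g(c, s(a)))))))):
1. s(s(g(g(c, c), g(g(c, c), g(g(c, s(0)), s(g(c, s(a))))))))  →  s(s(g(c, g(g(c, c), g(g(c, s(0)), s(g(c, s(a))))))))   [R6 at 1.1.1]
2. s(s(g(c, g(g(c, c), g(g(c, s(0)), s(g(c, s(a))))))))  →  s(s(g(g(c, c), g(g(c, s(0)), s(g(c, s(a)))))))   [R6 at 1.1]
3. s(s(g(g(c, c), g(g(c, s(0)), s(g(c, s(a)))))))  →  s(s(g(c, g(g(c, s(0)), s(g(c, s(a)))))))   [R6 at 1.1.1]
4. s(s(g(c, g(g(c, s(0)), s(g(c, s(a)))))))  →  s(s(g(g(c, s(0)), s(g(c, s(a))))))   [R6 at 1.1]
5. s(s(g(g(c, s(0)), s(g(c, s(a))))))  →  s(s(g(s(0), s(g(c, s(a))))))   [R6 at 1.1.1]
6. s(s(g(s(0), s(g(c, s(a))))))  →  s(s(g(s(0), s(s(a)))))   [R6 at 1.1.2.1]
7. s(s(g(s(0), s(s(a)))))  →  s(s(g(c, 0)))   [R5 at 1.1]
8. s(s(g(c, 0)))  →  s(s(0))   [R6 at 1.1]

Reduce t₂ = g(g(c, c), s(s(g(c, g(c, 0))))):
1. g(g(c, c), s(s(g(c, g(c, 0)))))  →  g(c, s(s(g(c, g(c, 0)))))   [R6 at 1]
2. g(c, s(s(g(c, g(c, 0)))))  →  s(s(g(c, g(c, 0))))   [R6 at ε]
3. s(s(g(c, g(c, 0))))  →  s(s(g(c, 0)))   [R6 at 1.1]
4. s(s(g(c, 0)))  →  s(s(0))   [R6 at 1.1]

yes — NF(t₁) = s(s(0)), NF(t₂) = s(s(0))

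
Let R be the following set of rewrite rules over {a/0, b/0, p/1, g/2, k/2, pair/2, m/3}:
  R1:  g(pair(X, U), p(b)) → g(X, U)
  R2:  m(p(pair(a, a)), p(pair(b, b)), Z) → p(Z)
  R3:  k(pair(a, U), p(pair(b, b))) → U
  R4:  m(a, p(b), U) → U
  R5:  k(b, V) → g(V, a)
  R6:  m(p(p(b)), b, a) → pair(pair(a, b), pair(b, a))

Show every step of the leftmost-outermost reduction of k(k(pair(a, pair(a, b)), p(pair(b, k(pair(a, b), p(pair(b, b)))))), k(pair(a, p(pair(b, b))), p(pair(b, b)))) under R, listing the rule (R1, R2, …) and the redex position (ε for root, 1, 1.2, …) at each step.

b

1. k(k(pair(a, pair(a, b)), p(pair(b, k(pair(a, b), p(pair(b, b)))))), k(pair(a, p(pair(b, b))), p(pair(b, b))))  →  k(k(pair(a, pair(a, b)), p(pair(b, b))), k(pair(a, p(pair(b, b))), p(pair(b, b))))   [R3 at 1.2.1.2]
2. k(k(pair(a, pair(a, b)), p(pair(b, b))), k(pair(a, p(pair(b, b))), p(pair(b, b))))  →  k(pair(a, b), k(pair(a, p(pair(b, b))), p(pair(b, b))))   [R3 at 1]
3. k(pair(a, b), k(pair(a, p(pair(b, b))), p(pair(b, b))))  →  k(pair(a, b), p(pair(b, b)))   [R3 at 2]
4. k(pair(a, b), p(pair(b, b)))  →  b   [R3 at ε]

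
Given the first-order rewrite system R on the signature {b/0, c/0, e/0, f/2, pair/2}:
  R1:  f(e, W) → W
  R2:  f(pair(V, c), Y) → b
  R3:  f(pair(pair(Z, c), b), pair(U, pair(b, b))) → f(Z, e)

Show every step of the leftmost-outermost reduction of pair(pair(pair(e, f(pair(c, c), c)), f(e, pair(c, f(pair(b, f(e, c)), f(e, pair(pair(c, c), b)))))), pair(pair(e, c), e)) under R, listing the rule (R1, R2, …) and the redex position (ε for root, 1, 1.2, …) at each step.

pair(pair(pair(e, b), pair(c, b)), pair(pair(e, c), e))

1. pair(pair(pair(e, f(pair(c, c), c)), f(e, pair(c, f(pair(b, f(e, c)), f(e, pair(pair(c, c), b)))))), pair(pair(e, c), e))  →  pair(pair(pair(e, b), f(e, pair(c, f(pair(b, f(e, c)), f(e, pair(pair(c, c), b)))))), pair(pair(e, c), e))   [R2 at 1.1.2]
2. pair(pair(pair(e, b), f(e, pair(c, f(pair(b, f(e, c)), f(e, pair(pair(c, c), b)))))), pair(pair(e, c), e))  →  pair(pair(pair(e, b), pair(c, f(pair(b, f(e, c)), f(e, pair(pair(c, c), b))))), pair(pair(e, c), e))   [R1 at 1.2]
3. pair(pair(pair(e, b), pair(c, f(pair(b, f(e, c)), f(e, pair(pair(c, c), b))))), pair(pair(e, c), e))  →  pair(pair(pair(e, b), pair(c, f(pair(b, c), f(e, pair(pair(c, c), b))))), pair(pair(e, c), e))   [R1 at 1.2.2.1.2]
4. pair(pair(pair(e, b), pair(c, f(pair(b, c), f(e, pair(pair(c, c), b))))), pair(pair(e, c), e))  →  pair(pair(pair(e, b), pair(c, b)), pair(pair(e, c), e))   [R2 at 1.2.2]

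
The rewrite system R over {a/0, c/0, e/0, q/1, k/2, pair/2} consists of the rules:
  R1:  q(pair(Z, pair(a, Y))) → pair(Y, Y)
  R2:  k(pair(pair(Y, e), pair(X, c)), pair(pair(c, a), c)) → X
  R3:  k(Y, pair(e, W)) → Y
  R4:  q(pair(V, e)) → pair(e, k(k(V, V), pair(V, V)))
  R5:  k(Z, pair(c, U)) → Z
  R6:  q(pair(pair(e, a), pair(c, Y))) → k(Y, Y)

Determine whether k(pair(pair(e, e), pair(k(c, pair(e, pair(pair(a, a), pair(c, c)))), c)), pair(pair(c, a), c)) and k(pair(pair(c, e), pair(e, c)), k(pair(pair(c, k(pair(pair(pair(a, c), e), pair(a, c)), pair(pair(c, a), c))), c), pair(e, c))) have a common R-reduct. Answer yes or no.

no — NF(t₁) = c, NF(t₂) = e

Reduce t₁ = k(pair(pair(e, e), pair(k(c, pair(e, pair(pair(a, a), pair(c, c)))), c)), pair(pair(c, a), c)):
1. k(pair(pair(e, e), pair(k(c, pair(e, pair(pair(a, a), pair(c, c)))), c)), pair(pair(c, a), c))  →  k(c, pair(e, pair(pair(a, a), pair(c, c))))   [R2 at ε]
2. k(c, pair(e, pair(pair(a, a), pair(c, c))))  →  c   [R3 at ε]

Reduce t₂ = k(pair(pair(c, e), pair(e, c)), k(pair(pair(c, k(pair(pair(pair(a, c), e), pair(a, c)), pair(pair(c, a), c))), c), pair(e, c))):
1. k(pair(pair(c, e), pair(e, c)), k(pair(pair(c, k(pair(pair(pair(a, c), e), pair(a, c)), pair(pair(c, a), c))), c), pair(e, c)))  →  k(pair(pair(c, e), pair(e, c)), pair(pair(c, k(pair(pair(pair(a, c), e), pair(a, c)), pair(pair(c, a), c))), c))   [R3 at 2]
2. k(pair(pair(c, e), pair(e, c)), pair(pair(c, k(pair(pair(pair(a, c), e), pair(a, c)), pair(pair(c, a), c))), c))  →  k(pair(pair(c, e), pair(e, c)), pair(pair(c, a), c))   [R2 at 2.1.2]
3. k(pair(pair(c, e), pair(e, c)), pair(pair(c, a), c))  →  e   [R2 at ε]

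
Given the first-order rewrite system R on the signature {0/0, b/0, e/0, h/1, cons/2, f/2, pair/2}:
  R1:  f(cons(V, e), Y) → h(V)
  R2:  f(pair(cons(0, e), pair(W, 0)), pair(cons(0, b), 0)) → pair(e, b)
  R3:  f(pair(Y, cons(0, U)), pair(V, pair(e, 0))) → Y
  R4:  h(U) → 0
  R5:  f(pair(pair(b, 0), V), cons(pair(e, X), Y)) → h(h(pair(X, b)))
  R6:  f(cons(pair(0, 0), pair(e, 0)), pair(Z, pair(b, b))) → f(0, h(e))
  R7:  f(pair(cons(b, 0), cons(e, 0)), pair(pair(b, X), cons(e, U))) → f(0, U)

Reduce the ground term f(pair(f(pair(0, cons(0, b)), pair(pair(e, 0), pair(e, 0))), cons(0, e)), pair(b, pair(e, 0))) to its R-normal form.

1. f(pair(f(pair(0, cons(0, b)), pair(pair(e, 0), pair(e, 0))), cons(0, e)), pair(b, pair(e, 0)))  →  f(pair(0, cons(0, b)), pair(pair(e, 0), pair(e, 0)))   [R3 at ε]
2. f(pair(0, cons(0, b)), pair(pair(e, 0), pair(e, 0)))  →  0   [R3 at ε]

0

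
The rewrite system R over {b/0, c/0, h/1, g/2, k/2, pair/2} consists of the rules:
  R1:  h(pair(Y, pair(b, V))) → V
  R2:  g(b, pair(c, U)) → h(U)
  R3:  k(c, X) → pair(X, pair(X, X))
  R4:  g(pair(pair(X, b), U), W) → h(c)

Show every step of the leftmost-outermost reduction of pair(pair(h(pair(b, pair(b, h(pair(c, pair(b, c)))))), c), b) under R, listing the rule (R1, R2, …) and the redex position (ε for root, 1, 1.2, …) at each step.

1. pair(pair(h(pair(b, pair(b, h(pair(c, pair(b, c)))))), c), b)  →  pair(pair(h(pair(c, pair(b, c))), c), b)   [R1 at 1.1]
2. pair(pair(h(pair(c, pair(b, c))), c), b)  →  pair(pair(c, c), b)   [R1 at 1.1]

pair(pair(c, c), b)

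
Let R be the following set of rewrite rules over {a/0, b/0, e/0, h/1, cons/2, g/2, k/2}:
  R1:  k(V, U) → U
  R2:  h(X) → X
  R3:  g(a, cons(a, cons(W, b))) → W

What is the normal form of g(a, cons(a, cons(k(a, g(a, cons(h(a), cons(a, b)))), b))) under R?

a

1. g(a, cons(a, cons(k(a, g(a, cons(h(a), cons(a, b)))), b)))  →  k(a, g(a, cons(h(a), cons(a, b))))   [R3 at ε]
2. k(a, g(a, cons(h(a), cons(a, b))))  →  g(a, cons(h(a), cons(a, b)))   [R1 at ε]
3. g(a, cons(h(a), cons(a, b)))  →  g(a, cons(a, cons(a, b)))   [R2 at 2.1]
4. g(a, cons(a, cons(a, b)))  →  a   [R3 at ε]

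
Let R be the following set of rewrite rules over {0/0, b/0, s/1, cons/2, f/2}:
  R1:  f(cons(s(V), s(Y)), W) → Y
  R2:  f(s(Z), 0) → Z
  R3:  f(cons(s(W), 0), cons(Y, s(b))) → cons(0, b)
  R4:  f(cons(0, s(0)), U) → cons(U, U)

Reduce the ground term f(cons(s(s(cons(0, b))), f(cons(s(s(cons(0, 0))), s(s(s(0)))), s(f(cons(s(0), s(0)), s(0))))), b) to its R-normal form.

s(0)

1. f(cons(s(s(cons(0, b))), f(cons(s(s(cons(0, 0))), s(s(s(0)))), s(f(cons(s(0), s(0)), s(0))))), b)  →  f(cons(s(s(cons(0, b))), s(s(0))), b)   [R1 at 1.2]
2. f(cons(s(s(cons(0, b))), s(s(0))), b)  →  s(0)   [R1 at ε]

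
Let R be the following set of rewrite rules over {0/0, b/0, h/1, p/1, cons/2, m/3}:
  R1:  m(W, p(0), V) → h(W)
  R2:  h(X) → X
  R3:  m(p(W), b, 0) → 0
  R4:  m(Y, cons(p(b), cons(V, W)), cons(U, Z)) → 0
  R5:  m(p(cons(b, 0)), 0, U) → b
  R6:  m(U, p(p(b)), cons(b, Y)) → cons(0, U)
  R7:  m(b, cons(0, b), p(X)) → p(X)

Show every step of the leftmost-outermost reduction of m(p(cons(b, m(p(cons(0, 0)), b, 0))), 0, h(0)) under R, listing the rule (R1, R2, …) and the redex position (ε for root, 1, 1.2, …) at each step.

1. m(p(cons(b, m(p(cons(0, 0)), b, 0))), 0, h(0))  →  m(p(cons(b, 0)), 0, h(0))   [R3 at 1.1.2]
2. m(p(cons(b, 0)), 0, h(0))  →  b   [R5 at ε]

b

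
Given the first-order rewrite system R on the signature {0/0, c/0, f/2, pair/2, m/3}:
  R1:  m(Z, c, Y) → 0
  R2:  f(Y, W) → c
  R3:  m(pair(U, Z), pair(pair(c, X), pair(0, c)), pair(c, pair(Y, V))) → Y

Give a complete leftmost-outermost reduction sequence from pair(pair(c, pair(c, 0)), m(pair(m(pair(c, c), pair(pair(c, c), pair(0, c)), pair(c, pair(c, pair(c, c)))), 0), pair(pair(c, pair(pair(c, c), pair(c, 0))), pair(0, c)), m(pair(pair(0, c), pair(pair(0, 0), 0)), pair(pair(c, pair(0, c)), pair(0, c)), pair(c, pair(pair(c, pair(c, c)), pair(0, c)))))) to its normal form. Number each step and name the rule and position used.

1. pair(pair(c, pair(c, 0)), m(pair(m(pair(c, c), pair(pair(c, c), pair(0, c)), pair(c, pair(c, pair(c, c)))), 0), pair(pair(c, pair(pair(c, c), pair(c, 0))), pair(0, c)), m(pair(pair(0, c), pair(pair(0, 0), 0)), pair(pair(c, pair(0, c)), pair(0, c)), pair(c, pair(pair(c, pair(c, c)), pair(0, c))))))  →  pair(pair(c, pair(c, 0)), m(pair(c, 0), pair(pair(c, pair(pair(c, c), pair(c, 0))), pair(0, c)), m(pair(pair(0, c), pair(pair(0, 0), 0)), pair(pair(c, pair(0, c)), pair(0, c)), pair(c, pair(pair(c, pair(c, c)), pair(0, c))))))   [R3 at 2.1.1]
2. pair(pair(c, pair(c, 0)), m(pair(c, 0), pair(pair(c, pair(pair(c, c), pair(c, 0))), pair(0, c)), m(pair(pair(0, c), pair(pair(0, 0), 0)), pair(pair(c, pair(0, c)), pair(0, c)), pair(c, pair(pair(c, pair(c, c)), pair(0, c))))))  →  pair(pair(c, pair(c, 0)), m(pair(c, 0), pair(pair(c, pair(pair(c, c), pair(c, 0))), pair(0, c)), pair(c, pair(c, c))))   [R3 at 2.3]
3. pair(pair(c, pair(c, 0)), m(pair(c, 0), pair(pair(c, pair(pair(c, c), pair(c, 0))), pair(0, c)), pair(c, pair(c, c))))  →  pair(pair(c, pair(c, 0)), c)   [R3 at 2]

pair(pair(c, pair(c, 0)), c)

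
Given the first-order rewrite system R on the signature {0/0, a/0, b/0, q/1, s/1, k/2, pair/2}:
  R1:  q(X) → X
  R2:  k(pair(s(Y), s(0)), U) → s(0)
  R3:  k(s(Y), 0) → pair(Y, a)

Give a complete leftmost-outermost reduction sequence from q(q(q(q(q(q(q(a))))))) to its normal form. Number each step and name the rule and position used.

a

1. q(q(q(q(q(q(q(a)))))))  →  q(q(q(q(q(q(a))))))   [R1 at ε]
2. q(q(q(q(q(q(a))))))  →  q(q(q(q(q(a)))))   [R1 at ε]
3. q(q(q(q(q(a)))))  →  q(q(q(q(a))))   [R1 at ε]
4. q(q(q(q(a))))  →  q(q(q(a)))   [R1 at ε]
5. q(q(q(a)))  →  q(q(a))   [R1 at ε]
6. q(q(a))  →  q(a)   [R1 at ε]
7. q(a)  →  a   [R1 at ε]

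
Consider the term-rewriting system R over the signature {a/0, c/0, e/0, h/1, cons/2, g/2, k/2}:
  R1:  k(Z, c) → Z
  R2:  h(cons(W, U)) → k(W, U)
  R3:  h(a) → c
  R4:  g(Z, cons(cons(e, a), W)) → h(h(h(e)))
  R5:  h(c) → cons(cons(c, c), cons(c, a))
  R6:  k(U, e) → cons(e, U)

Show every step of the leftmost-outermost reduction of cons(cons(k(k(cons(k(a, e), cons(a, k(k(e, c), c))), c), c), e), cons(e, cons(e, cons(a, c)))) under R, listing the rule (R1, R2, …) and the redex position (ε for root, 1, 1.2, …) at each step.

1. cons(cons(k(k(cons(k(a, e), cons(a, k(k(e, c), c))), c), c), e), cons(e, cons(e, cons(a, c))))  →  cons(cons(k(cons(k(a, e), cons(a, k(k(e, c), c))), c), e), cons(e, cons(e, cons(a, c))))   [R1 at 1.1]
2. cons(cons(k(cons(k(a, e), cons(a, k(k(e, c), c))), c), e), cons(e, cons(e, cons(a, c))))  →  cons(cons(cons(k(a, e), cons(a, k(k(e, c), c))), e), cons(e, cons(e, cons(a, c))))   [R1 at 1.1]
3. cons(cons(cons(k(a, e), cons(a, k(k(e, c), c))), e), cons(e, cons(e, cons(a, c))))  →  cons(cons(cons(cons(e, a), cons(a, k(k(e, c), c))), e), cons(e, cons(e, cons(a, c))))   [R6 at 1.1.1]
4. cons(cons(cons(cons(e, a), cons(a, k(k(e, c), c))), e), cons(e, cons(e, cons(a, c))))  →  cons(cons(cons(cons(e, a), cons(a, k(e, c))), e), cons(e, cons(e, cons(a, c))))   [R1 at 1.1.2.2]
5. cons(cons(cons(cons(e, a), cons(a, k(e, c))), e), cons(e, cons(e, cons(a, c))))  →  cons(cons(cons(cons(e, a), cons(a, e)), e), cons(e, cons(e, cons(a, c))))   [R1 at 1.1.2.2]

cons(cons(cons(cons(e, a), cons(a, e)), e), cons(e, cons(e, cons(a, c))))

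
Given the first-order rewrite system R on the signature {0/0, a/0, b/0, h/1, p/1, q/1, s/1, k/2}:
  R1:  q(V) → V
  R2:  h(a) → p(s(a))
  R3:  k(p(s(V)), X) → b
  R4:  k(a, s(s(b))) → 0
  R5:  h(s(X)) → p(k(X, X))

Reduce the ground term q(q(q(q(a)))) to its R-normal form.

a

1. q(q(q(q(a))))  →  q(q(q(a)))   [R1 at ε]
2. q(q(q(a)))  →  q(q(a))   [R1 at ε]
3. q(q(a))  →  q(a)   [R1 at ε]
4. q(a)  →  a   [R1 at ε]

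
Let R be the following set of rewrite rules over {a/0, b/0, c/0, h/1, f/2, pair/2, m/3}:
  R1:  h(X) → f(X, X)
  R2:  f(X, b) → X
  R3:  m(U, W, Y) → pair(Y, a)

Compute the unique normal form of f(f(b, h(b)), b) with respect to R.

1. f(f(b, h(b)), b)  →  f(b, h(b))   [R2 at ε]
2. f(b, h(b))  →  f(b, f(b, b))   [R1 at 2]
3. f(b, f(b, b))  →  f(b, b)   [R2 at 2]
4. f(b, b)  →  b   [R2 at ε]

b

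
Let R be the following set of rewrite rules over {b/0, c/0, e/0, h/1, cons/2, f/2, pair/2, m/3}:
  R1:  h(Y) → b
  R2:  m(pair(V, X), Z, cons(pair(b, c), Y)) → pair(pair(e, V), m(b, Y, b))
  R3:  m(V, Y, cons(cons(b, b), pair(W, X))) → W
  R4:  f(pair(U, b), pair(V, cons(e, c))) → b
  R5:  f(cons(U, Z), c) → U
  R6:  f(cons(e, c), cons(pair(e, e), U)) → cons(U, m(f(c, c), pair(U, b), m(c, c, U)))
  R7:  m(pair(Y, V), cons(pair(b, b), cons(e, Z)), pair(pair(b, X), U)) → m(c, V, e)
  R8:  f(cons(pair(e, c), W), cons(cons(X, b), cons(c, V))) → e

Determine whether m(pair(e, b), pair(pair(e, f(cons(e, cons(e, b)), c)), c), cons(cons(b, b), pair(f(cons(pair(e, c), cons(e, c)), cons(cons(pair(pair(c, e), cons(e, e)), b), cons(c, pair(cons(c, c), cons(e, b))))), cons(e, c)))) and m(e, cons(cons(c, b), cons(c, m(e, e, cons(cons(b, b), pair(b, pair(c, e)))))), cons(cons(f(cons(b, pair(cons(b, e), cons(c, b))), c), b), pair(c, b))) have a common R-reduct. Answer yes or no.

Reduce t₁ = m(pair(e, b), pair(pair(e, f(cons(e, cons(e, b)), c)), c), cons(cons(b, b), pair(f(cons(pair(e, c), cons(e, c)), cons(cons(pair(pair(c, e), cons(e, e)), b), cons(c, pair(cons(c, c), cons(e, b))))), cons(e, c)))):
1. m(pair(e, b), pair(pair(e, f(cons(e, cons(e, b)), c)), c), cons(cons(b, b), pair(f(cons(pair(e, c), cons(e, c)), cons(cons(pair(pair(c, e), cons(e, e)), b), cons(c, pair(cons(c, c), cons(e, b))))), cons(e, c))))  →  f(cons(pair(e, c), cons(e, c)), cons(cons(pair(pair(c, e), cons(e, e)), b), cons(c, pair(cons(c, c), cons(e, b)))))   [R3 at ε]
2. f(cons(pair(e, c), cons(e, c)), cons(cons(pair(pair(c, e), cons(e, e)), b), cons(c, pair(cons(c, c), cons(e, b)))))  →  e   [R8 at ε]

Reduce t₂ = m(e, cons(cons(c, b), cons(c, m(e, e, cons(cons(b, b), pair(b, pair(c, e)))))), cons(cons(f(cons(b, pair(cons(b, e), cons(c, b))), c), b), pair(c, b))):
1. m(e, cons(cons(c, b), cons(c, m(e, e, cons(cons(b, b), pair(b, pair(c, e)))))), cons(cons(f(cons(b, pair(cons(b, e), cons(c, b))), c), b), pair(c, b)))  →  m(e, cons(cons(c, b), cons(c, b)), cons(cons(f(cons(b, pair(cons(b, e), cons(c, b))), c), b), pair(c, b)))   [R3 at 2.2.2]
2. m(e, cons(cons(c, b), cons(c, b)), cons(cons(f(cons(b, pair(cons(b, e), cons(c, b))), c), b), pair(c, b)))  →  m(e, cons(cons(c, b), cons(c, b)), cons(cons(b, b), pair(c, b)))   [R5 at 3.1.1]
3. m(e, cons(cons(c, b), cons(c, b)), cons(cons(b, b), pair(c, b)))  →  c   [R3 at ε]

no — NF(t₁) = e, NF(t₂) = c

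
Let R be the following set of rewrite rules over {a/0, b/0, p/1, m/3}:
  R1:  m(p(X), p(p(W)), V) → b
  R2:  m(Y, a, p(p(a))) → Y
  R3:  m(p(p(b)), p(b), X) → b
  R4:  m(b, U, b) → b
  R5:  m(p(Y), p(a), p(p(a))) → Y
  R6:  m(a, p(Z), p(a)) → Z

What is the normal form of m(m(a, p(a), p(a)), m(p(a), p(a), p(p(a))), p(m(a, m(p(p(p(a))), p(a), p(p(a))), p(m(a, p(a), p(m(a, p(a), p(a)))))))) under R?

1. m(m(a, p(a), p(a)), m(p(a), p(a), p(p(a))), p(m(a, m(p(p(p(a))), p(a), p(p(a))), p(m(a, p(a), p(m(a, p(a), p(a))))))))  →  m(a, m(p(a), p(a), p(p(a))), p(m(a, m(p(p(p(a))), p(a), p(p(a))), p(m(a, p(a), p(m(a, p(a), p(a))))))))   [R6 at 1]
2. m(a, m(p(a), p(a), p(p(a))), p(m(a, m(p(p(p(a))), p(a), p(p(a))), p(m(a, p(a), p(m(a, p(a), p(a))))))))  →  m(a, a, p(m(a, m(p(p(p(a))), p(a), p(p(a))), p(m(a, p(a), p(m(a, p(a), p(a))))))))   [R5 at 2]
3. m(a, a, p(m(a, m(p(p(p(a))), p(a), p(p(a))), p(m(a, p(a), p(m(a, p(a), p(a))))))))  →  m(a, a, p(m(a, p(p(a)), p(m(a, p(a), p(m(a, p(a), p(a))))))))   [R5 at 3.1.2]
4. m(a, a, p(m(a, p(p(a)), p(m(a, p(a), p(m(a, p(a), p(a))))))))  →  m(a, a, p(m(a, p(p(a)), p(m(a, p(a), p(a))))))   [R6 at 3.1.3.1.3.1]
5. m(a, a, p(m(a, p(p(a)), p(m(a, p(a), p(a))))))  →  m(a, a, p(m(a, p(p(a)), p(a))))   [R6 at 3.1.3.1]
6. m(a, a, p(m(a, p(p(a)), p(a))))  →  m(a, a, p(p(a)))   [R6 at 3.1]
7. m(a, a, p(p(a)))  →  a   [R2 at ε]

a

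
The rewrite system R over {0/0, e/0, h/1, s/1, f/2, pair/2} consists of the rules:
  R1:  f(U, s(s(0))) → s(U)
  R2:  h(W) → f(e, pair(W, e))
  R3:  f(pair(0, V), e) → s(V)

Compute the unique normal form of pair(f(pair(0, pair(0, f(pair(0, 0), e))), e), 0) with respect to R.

1. pair(f(pair(0, pair(0, f(pair(0, 0), e))), e), 0)  →  pair(s(pair(0, f(pair(0, 0), e))), 0)   [R3 at 1]
2. pair(s(pair(0, f(pair(0, 0), e))), 0)  →  pair(s(pair(0, s(0))), 0)   [R3 at 1.1.2]

pair(s(pair(0, s(0))), 0)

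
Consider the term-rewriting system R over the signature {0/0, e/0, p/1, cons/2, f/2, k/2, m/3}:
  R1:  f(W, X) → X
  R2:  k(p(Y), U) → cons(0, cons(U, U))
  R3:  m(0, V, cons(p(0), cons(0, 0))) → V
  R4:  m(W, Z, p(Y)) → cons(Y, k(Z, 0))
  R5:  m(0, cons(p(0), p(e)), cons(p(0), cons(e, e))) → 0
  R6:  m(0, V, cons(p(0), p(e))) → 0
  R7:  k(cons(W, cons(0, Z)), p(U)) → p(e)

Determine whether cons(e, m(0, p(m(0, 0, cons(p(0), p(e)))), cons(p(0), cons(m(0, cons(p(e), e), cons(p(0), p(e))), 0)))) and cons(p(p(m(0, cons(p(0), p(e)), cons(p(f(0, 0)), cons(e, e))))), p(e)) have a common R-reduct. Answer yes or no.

no — NF(t₁) = cons(e, p(0)), NF(t₂) = cons(p(p(0)), p(e))

Reduce t₁ = cons(e, m(0, p(m(0, 0, cons(p(0), p(e)))), cons(p(0), cons(m(0, cons(p(e), e), cons(p(0), p(e))), 0)))):
1. cons(e, m(0, p(m(0, 0, cons(p(0), p(e)))), cons(p(0), cons(m(0, cons(p(e), e), cons(p(0), p(e))), 0))))  →  cons(e, m(0, p(0), cons(p(0), cons(m(0, cons(p(e), e), cons(p(0), p(e))), 0))))   [R6 at 2.2.1]
2. cons(e, m(0, p(0), cons(p(0), cons(m(0, cons(p(e), e), cons(p(0), p(e))), 0))))  →  cons(e, m(0, p(0), cons(p(0), cons(0, 0))))   [R6 at 2.3.2.1]
3. cons(e, m(0, p(0), cons(p(0), cons(0, 0))))  →  cons(e, p(0))   [R3 at 2]

Reduce t₂ = cons(p(p(m(0, cons(p(0), p(e)), cons(p(f(0, 0)), cons(e, e))))), p(e)):
1. cons(p(p(m(0, cons(p(0), p(e)), cons(p(f(0, 0)), cons(e, e))))), p(e))  →  cons(p(p(m(0, cons(p(0), p(e)), cons(p(0), cons(e, e))))), p(e))   [R1 at 1.1.1.3.1.1]
2. cons(p(p(m(0, cons(p(0), p(e)), cons(p(0), cons(e, e))))), p(e))  →  cons(p(p(0)), p(e))   [R5 at 1.1.1]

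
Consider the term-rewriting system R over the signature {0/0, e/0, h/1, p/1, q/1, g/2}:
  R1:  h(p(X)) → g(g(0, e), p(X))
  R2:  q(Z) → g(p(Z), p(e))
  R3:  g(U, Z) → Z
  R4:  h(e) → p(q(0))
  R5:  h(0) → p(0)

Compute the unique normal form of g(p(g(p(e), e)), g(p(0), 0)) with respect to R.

0

1. g(p(g(p(e), e)), g(p(0), 0))  →  g(p(0), 0)   [R3 at ε]
2. g(p(0), 0)  →  0   [R3 at ε]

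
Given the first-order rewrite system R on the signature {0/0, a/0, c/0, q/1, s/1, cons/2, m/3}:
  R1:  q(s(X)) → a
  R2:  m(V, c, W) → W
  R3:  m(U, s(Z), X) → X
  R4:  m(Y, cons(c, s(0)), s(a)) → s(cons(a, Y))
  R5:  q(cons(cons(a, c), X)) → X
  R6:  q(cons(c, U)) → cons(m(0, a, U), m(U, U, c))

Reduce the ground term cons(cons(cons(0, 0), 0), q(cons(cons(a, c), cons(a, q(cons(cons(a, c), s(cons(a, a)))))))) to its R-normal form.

1. cons(cons(cons(0, 0), 0), q(cons(cons(a, c), cons(a, q(cons(cons(a, c), s(cons(a, a))))))))  →  cons(cons(cons(0, 0), 0), cons(a, q(cons(cons(a, c), s(cons(a, a))))))   [R5 at 2]
2. cons(cons(cons(0, 0), 0), cons(a, q(cons(cons(a, c), s(cons(a, a))))))  →  cons(cons(cons(0, 0), 0), cons(a, s(cons(a, a))))   [R5 at 2.2]

cons(cons(cons(0, 0), 0), cons(a, s(cons(a, a))))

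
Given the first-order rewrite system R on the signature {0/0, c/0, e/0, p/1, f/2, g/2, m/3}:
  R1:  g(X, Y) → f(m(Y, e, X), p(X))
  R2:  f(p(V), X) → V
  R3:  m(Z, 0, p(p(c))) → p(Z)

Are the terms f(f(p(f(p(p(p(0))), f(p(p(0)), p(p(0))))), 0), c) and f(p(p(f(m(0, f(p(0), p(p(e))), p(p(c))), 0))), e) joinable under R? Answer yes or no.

yes — NF(t₁) = p(0), NF(t₂) = p(0)

Reduce t₁ = f(f(p(f(p(p(p(0))), f(p(p(0)), p(p(0))))), 0), c):
1. f(f(p(f(p(p(p(0))), f(p(p(0)), p(p(0))))), 0), c)  →  f(f(p(p(p(0))), f(p(p(0)), p(p(0)))), c)   [R2 at 1]
2. f(f(p(p(p(0))), f(p(p(0)), p(p(0)))), c)  →  f(p(p(0)), c)   [R2 at 1]
3. f(p(p(0)), c)  →  p(0)   [R2 at ε]

Reduce t₂ = f(p(p(f(m(0, f(p(0), p(p(e))), p(p(c))), 0))), e):
1. f(p(p(f(m(0, f(p(0), p(p(e))), p(p(c))), 0))), e)  →  p(f(m(0, f(p(0), p(p(e))), p(p(c))), 0))   [R2 at ε]
2. p(f(m(0, f(p(0), p(p(e))), p(p(c))), 0))  →  p(f(m(0, 0, p(p(c))), 0))   [R2 at 1.1.2]
3. p(f(m(0, 0, p(p(c))), 0))  →  p(f(p(0), 0))   [R3 at 1.1]
4. p(f(p(0), 0))  →  p(0)   [R2 at 1]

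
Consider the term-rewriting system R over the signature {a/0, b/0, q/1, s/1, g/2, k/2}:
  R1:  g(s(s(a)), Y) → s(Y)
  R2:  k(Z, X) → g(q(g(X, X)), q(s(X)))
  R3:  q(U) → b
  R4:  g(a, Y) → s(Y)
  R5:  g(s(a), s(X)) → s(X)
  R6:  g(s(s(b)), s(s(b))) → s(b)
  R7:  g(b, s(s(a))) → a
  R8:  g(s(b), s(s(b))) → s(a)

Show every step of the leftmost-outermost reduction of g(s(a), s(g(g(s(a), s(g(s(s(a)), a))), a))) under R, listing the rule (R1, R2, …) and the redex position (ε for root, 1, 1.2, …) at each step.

1. g(s(a), s(g(g(s(a), s(g(s(s(a)), a))), a)))  →  s(g(g(s(a), s(g(s(s(a)), a))), a))   [R5 at ε]
2. s(g(g(s(a), s(g(s(s(a)), a))), a))  →  s(g(s(g(s(s(a)), a)), a))   [R5 at 1.1]
3. s(g(s(g(s(s(a)), a)), a))  →  s(g(s(s(a)), a))   [R1 at 1.1.1]
4. s(g(s(s(a)), a))  →  s(s(a))   [R1 at 1]

s(s(a))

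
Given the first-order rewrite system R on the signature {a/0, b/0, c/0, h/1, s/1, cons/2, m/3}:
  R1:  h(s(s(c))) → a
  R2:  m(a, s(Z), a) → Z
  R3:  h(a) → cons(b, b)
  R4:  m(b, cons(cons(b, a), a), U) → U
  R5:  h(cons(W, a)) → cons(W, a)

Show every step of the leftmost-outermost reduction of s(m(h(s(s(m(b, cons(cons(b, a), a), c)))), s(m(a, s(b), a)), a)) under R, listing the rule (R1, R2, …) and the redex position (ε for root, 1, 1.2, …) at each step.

1. s(m(h(s(s(m(b, cons(cons(b, a), a), c)))), s(m(a, s(b), a)), a))  →  s(m(h(s(s(c))), s(m(a, s(b), a)), a))   [R4 at 1.1.1.1.1]
2. s(m(h(s(s(c))), s(m(a, s(b), a)), a))  →  s(m(a, s(m(a, s(b), a)), a))   [R1 at 1.1]
3. s(m(a, s(m(a, s(b), a)), a))  →  s(m(a, s(b), a))   [R2 at 1]
4. s(m(a, s(b), a))  →  s(b)   [R2 at 1]

s(b)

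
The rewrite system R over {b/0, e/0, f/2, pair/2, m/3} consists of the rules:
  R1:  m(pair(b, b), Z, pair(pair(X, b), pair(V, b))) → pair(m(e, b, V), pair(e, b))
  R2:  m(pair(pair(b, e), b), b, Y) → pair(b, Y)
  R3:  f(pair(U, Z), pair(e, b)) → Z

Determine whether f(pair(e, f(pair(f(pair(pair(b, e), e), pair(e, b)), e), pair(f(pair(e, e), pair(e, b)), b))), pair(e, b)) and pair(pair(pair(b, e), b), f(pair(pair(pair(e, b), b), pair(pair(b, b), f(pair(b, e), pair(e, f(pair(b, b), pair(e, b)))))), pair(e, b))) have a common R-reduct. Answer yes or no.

Reduce t₁ = f(pair(e, f(pair(f(pair(pair(b, e), e), pair(e, b)), e), pair(f(pair(e, e), pair(e, b)), b))), pair(e, b)):
1. f(pair(e, f(pair(f(pair(pair(b, e), e), pair(e, b)), e), pair(f(pair(e, e), pair(e, b)), b))), pair(e, b))  →  f(pair(f(pair(pair(b, e), e), pair(e, b)), e), pair(f(pair(e, e), pair(e, b)), b))   [R3 at ε]
2. f(pair(f(pair(pair(b, e), e), pair(e, b)), e), pair(f(pair(e, e), pair(e, b)), b))  →  f(pair(e, e), pair(f(pair(e, e), pair(e, b)), b))   [R3 at 1.1]
3. f(pair(e, e), pair(f(pair(e, e), pair(e, b)), b))  →  f(pair(e, e), pair(e, b))   [R3 at 2.1]
4. f(pair(e, e), pair(e, b))  →  e   [R3 at ε]

Reduce t₂ = pair(pair(pair(b, e), b), f(pair(pair(pair(e, b), b), pair(pair(b, b), f(pair(b, e), pair(e, f(pair(b, b), pair(e, b)))))), pair(e, b))):
1. pair(pair(pair(b, e), b), f(pair(pair(pair(e, b), b), pair(pair(b, b), f(pair(b, e), pair(e, f(pair(b, b), pair(e, b)))))), pair(e, b)))  →  pair(pair(pair(b, e), b), pair(pair(b, b), f(pair(b, e), pair(e, f(pair(b, b), pair(e, b))))))   [R3 at 2]
2. pair(pair(pair(b, e), b), pair(pair(b, b), f(pair(b, e), pair(e, f(pair(b, b), pair(e, b))))))  →  pair(pair(pair(b, e), b), pair(pair(b, b), f(pair(b, e), pair(e, b))))   [R3 at 2.2.2.2]
3. pair(pair(pair(b, e), b), pair(pair(b, b), f(pair(b, e), pair(e, b))))  →  pair(pair(pair(b, e), b), pair(pair(b, b), e))   [R3 at 2.2]

no — NF(t₁) = e, NF(t₂) = pair(pair(pair(b, e), b), pair(pair(b, b), e))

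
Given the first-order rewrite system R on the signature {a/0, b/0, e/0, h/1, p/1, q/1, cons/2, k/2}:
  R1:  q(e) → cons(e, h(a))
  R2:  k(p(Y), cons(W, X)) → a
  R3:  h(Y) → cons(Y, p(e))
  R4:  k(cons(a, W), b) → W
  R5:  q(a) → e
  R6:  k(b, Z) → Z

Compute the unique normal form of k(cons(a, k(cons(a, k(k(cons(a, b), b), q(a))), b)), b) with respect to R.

1. k(cons(a, k(cons(a, k(k(cons(a, b), b), q(a))), b)), b)  →  k(cons(a, k(k(cons(a, b), b), q(a))), b)   [R4 at ε]
2. k(cons(a, k(k(cons(a, b), b), q(a))), b)  →  k(k(cons(a, b), b), q(a))   [R4 at ε]
3. k(k(cons(a, b), b), q(a))  →  k(b, q(a))   [R4 at 1]
4. k(b, q(a))  →  q(a)   [R6 at ε]
5. q(a)  →  e   [R5 at ε]

e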